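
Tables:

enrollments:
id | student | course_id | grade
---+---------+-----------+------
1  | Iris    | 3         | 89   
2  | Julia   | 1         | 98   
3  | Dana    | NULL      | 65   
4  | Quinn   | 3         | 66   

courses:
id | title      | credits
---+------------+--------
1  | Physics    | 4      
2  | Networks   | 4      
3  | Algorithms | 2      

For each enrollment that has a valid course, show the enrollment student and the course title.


INNER JOIN keeps only enrollments rows whose course_id matches an id in courses. Walk through each enrollment:
  - enrollment 1 (Iris): course_id=3 -> matches Algorithms
  - enrollment 2 (Julia): course_id=1 -> matches Physics
  - enrollment 3 (Dana): course_id=NULL, no match -> dropped
  - enrollment 4 (Quinn): course_id=3 -> matches Algorithms
So 1 of 4 rows is dropped.

SQL:
SELECT a.student, b.title AS course
FROM enrollments a
INNER JOIN courses b ON a.course_id = b.id

Result:
student | course    
--------+-----------
Iris    | Algorithms
Julia   | Physics   
Quinn   | Algorithms


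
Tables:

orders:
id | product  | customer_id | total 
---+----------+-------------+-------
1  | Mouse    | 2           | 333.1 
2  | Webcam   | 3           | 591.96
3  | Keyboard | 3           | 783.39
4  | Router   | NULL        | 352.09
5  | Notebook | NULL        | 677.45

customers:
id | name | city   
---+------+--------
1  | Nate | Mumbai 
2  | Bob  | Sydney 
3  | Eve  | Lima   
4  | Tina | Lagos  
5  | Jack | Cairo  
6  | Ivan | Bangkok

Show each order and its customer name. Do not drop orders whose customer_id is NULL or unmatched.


LEFT JOIN keeps every row from orders (the left table); where customer_id has no match in customers, the customer columns become NULL. Walk through each order:
  - order 1 (Mouse): customer_id=2 -> matches Bob
  - order 2 (Webcam): customer_id=3 -> matches Eve
  - order 3 (Keyboard): customer_id=3 -> matches Eve
  - order 4 (Router): customer_id=NULL, no match -> kept with NULL
  - order 5 (Notebook): customer_id=NULL, no match -> kept with NULL
All 5 rows appear; 2 have NULL customer.

SQL:
SELECT a.product, b.name AS customer
FROM orders a
LEFT JOIN customers b ON a.customer_id = b.id

Result:
product  | customer
---------+---------
Mouse    | Bob     
Webcam   | Eve     
Keyboard | Eve     
Router   | NULL    
Notebook | NULL    


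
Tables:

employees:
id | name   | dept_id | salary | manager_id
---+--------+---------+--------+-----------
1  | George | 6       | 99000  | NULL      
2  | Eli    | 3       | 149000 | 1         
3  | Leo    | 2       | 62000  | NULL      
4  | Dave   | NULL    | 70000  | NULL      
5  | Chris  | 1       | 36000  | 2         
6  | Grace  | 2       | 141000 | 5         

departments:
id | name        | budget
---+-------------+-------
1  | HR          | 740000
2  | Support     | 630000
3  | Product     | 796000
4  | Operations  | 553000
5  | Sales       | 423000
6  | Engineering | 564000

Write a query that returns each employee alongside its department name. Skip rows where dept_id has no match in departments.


INNER JOIN keeps only employees rows whose dept_id matches an id in departments. Walk through each employee:
  - employee 1 (George): dept_id=6 -> matches Engineering
  - employee 2 (Eli): dept_id=3 -> matches Product
  - employee 3 (Leo): dept_id=2 -> matches Support
  - employee 4 (Dave): dept_id=NULL, no match -> dropped
  - employee 5 (Chris): dept_id=1 -> matches HR
  - employee 6 (Grace): dept_id=2 -> matches Support
So 1 of 6 rows is dropped.

SQL:
SELECT a.name, b.name AS department
FROM employees a
INNER JOIN departments b ON a.dept_id = b.id

Result:
name   | department 
-------+------------
George | Engineering
Eli    | Product    
Leo    | Support    
Chris  | HR         
Grace  | Support    


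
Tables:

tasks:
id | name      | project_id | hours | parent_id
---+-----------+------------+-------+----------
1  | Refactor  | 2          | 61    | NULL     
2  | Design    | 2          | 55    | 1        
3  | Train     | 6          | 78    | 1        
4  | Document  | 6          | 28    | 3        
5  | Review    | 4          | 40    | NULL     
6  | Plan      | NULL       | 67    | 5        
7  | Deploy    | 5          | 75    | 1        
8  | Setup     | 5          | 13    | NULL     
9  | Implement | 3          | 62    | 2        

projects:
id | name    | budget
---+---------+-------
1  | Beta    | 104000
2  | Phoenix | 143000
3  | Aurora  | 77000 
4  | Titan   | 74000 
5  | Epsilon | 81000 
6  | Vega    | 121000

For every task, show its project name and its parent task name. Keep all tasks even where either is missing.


Two LEFT JOINs from the same base table tasks: one to projects via project_id, one to tasks itself via parent_id. Both are LEFT so every task is preserved.
Match against projects:
  - task 1 (Refactor): project_id=2 -> matches Phoenix
  - task 2 (Design): project_id=2 -> matches Phoenix
  - task 3 (Train): project_id=6 -> matches Vega
  - task 4 (Document): project_id=6 -> matches Vega
  - task 5 (Review): project_id=4 -> matches Titan
  - task 6 (Plan): project_id=NULL, no match -> kept with NULL
  - task 7 (Deploy): project_id=5 -> matches Epsilon
  - task 8 (Setup): project_id=5 -> matches Epsilon
  - task 9 (Implement): project_id=3 -> matches Aurora
Match against tasks (self):
  - task 1 (Refactor): parent_id=NULL -> NULL
  - task 2 (Design): parent_id=1 -> Refactor
  - task 3 (Train): parent_id=1 -> Refactor
  - task 4 (Document): parent_id=3 -> Train
  - task 5 (Review): parent_id=NULL -> NULL
  - task 6 (Plan): parent_id=5 -> Review
  - task 7 (Deploy): parent_id=1 -> Refactor
  - task 8 (Setup): parent_id=NULL -> NULL
  - task 9 (Implement): parent_id=2 -> Design

SQL:
SELECT a.name, b.name AS project, c.name AS parent
FROM tasks a
LEFT JOIN projects b ON a.project_id = b.id
LEFT JOIN tasks c ON a.parent_id = c.id

Result:
name      | project | parent  
----------+---------+---------
Refactor  | Phoenix | NULL    
Design    | Phoenix | Refactor
Train     | Vega    | Refactor
Document  | Vega    | Train   
Review    | Titan   | NULL    
Plan      | NULL    | Review  
Deploy    | Epsilon | Refactor
Setup     | Epsilon | NULL    
Implement | Aurora  | Design  


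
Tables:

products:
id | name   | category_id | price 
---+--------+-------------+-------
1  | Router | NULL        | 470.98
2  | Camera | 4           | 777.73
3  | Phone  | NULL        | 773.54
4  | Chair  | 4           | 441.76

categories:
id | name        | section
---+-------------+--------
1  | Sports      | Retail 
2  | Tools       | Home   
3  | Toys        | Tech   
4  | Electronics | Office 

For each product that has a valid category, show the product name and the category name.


INNER JOIN keeps only products rows whose category_id matches an id in categories. Walk through each product:
  - product 1 (Router): category_id=NULL, no match -> dropped
  - product 2 (Camera): category_id=4 -> matches Electronics
  - product 3 (Phone): category_id=NULL, no match -> dropped
  - product 4 (Chair): category_id=4 -> matches Electronics
So 2 of 4 rows are dropped.

SQL:
SELECT a.name, b.name AS category
FROM products a
INNER JOIN categories b ON a.category_id = b.id

Result:
name   | category   
-------+------------
Camera | Electronics
Chair  | Electronics


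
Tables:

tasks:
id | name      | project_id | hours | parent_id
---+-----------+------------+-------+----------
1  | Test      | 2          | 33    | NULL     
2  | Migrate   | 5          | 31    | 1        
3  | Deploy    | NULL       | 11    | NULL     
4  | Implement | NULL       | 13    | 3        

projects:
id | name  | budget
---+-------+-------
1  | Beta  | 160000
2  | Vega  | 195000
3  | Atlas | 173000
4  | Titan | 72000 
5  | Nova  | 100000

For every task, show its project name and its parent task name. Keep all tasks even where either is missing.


Two LEFT JOINs from the same base table tasks: one to projects via project_id, one to tasks itself via parent_id. Both are LEFT so every task is preserved.
Match against projects:
  - task 1 (Test): project_id=2 -> matches Vega
  - task 2 (Migrate): project_id=5 -> matches Nova
  - task 3 (Deploy): project_id=NULL, no match -> kept with NULL
  - task 4 (Implement): project_id=NULL, no match -> kept with NULL
Match against tasks (self):
  - task 1 (Test): parent_id=NULL -> NULL
  - task 2 (Migrate): parent_id=1 -> Test
  - task 3 (Deploy): parent_id=NULL -> NULL
  - task 4 (Implement): parent_id=3 -> Deploy

SQL:
SELECT a.name, b.name AS project, c.name AS parent
FROM tasks a
LEFT JOIN projects b ON a.project_id = b.id
LEFT JOIN tasks c ON a.parent_id = c.id

Result:
name      | project | parent
----------+---------+-------
Test      | Vega    | NULL  
Migrate   | Nova    | Test  
Deploy    | NULL    | NULL  
Implement | NULL    | Deploy


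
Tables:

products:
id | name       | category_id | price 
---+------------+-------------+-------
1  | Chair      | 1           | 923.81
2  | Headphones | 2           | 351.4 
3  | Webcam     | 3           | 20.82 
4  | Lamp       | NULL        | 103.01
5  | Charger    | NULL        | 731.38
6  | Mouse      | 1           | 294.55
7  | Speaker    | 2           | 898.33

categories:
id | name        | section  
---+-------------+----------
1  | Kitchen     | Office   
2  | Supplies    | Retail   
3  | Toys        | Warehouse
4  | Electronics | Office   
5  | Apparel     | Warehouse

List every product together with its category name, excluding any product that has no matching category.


INNER JOIN keeps only products rows whose category_id matches an id in categories. Walk through each product:
  - product 1 (Chair): category_id=1 -> matches Kitchen
  - product 2 (Headphones): category_id=2 -> matches Supplies
  - product 3 (Webcam): category_id=3 -> matches Toys
  - product 4 (Lamp): category_id=NULL, no match -> dropped
  - product 5 (Charger): category_id=NULL, no match -> dropped
  - product 6 (Mouse): category_id=1 -> matches Kitchen
  - product 7 (Speaker): category_id=2 -> matches Supplies
So 2 of 7 rows are dropped.

SQL:
SELECT a.name, b.name AS category
FROM products a
INNER JOIN categories b ON a.category_id = b.id

Result:
name       | category
-----------+---------
Chair      | Kitchen 
Headphones | Supplies
Webcam     | Toys    
Mouse      | Kitchen 
Speaker    | Supplies


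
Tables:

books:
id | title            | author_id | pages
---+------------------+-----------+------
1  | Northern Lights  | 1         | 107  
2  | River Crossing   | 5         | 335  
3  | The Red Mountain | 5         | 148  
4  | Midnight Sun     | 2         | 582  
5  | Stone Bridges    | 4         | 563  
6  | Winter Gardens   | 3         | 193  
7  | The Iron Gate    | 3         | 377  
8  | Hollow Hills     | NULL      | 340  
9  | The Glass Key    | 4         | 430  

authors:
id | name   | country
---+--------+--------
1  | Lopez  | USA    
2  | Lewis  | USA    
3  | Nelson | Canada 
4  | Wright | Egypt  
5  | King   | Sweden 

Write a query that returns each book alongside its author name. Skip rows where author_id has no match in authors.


INNER JOIN keeps only books rows whose author_id matches an id in authors. Walk through each book:
  - book 1 (Northern Lights): author_id=1 -> matches Lopez
  - book 2 (River Crossing): author_id=5 -> matches King
  - book 3 (The Red Mountain): author_id=5 -> matches King
  - book 4 (Midnight Sun): author_id=2 -> matches Lewis
  - book 5 (Stone Bridges): author_id=4 -> matches Wright
  - book 6 (Winter Gardens): author_id=3 -> matches Nelson
  - book 7 (The Iron Gate): author_id=3 -> matches Nelson
  - book 8 (Hollow Hills): author_id=NULL, no match -> dropped
  - book 9 (The Glass Key): author_id=4 -> matches Wright
So 1 of 9 rows is dropped.

SQL:
SELECT a.title, b.name AS author
FROM books a
INNER JOIN authors b ON a.author_id = b.id

Result:
title            | author
-----------------+-------
Northern Lights  | Lopez 
River Crossing   | King  
The Red Mountain | King  
Midnight Sun     | Lewis 
Stone Bridges    | Wright
Winter Gardens   | Nelson
The Iron Gate    | Nelson
The Glass Key    | Wright


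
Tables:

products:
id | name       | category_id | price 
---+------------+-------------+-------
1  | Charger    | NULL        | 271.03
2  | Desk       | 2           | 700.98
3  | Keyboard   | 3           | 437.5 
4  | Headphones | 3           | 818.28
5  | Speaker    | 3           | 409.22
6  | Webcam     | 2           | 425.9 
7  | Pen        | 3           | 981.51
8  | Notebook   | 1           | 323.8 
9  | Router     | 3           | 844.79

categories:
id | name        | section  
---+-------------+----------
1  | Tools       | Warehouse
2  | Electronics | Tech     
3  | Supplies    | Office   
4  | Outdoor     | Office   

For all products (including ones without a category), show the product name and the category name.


LEFT JOIN keeps every row from products (the left table); where category_id has no match in categories, the category columns become NULL. Walk through each product:
  - product 1 (Charger): category_id=NULL, no match -> kept with NULL
  - product 2 (Desk): category_id=2 -> matches Electronics
  - product 3 (Keyboard): category_id=3 -> matches Supplies
  - product 4 (Headphones): category_id=3 -> matches Supplies
  - product 5 (Speaker): category_id=3 -> matches Supplies
  - product 6 (Webcam): category_id=2 -> matches Electronics
  - product 7 (Pen): category_id=3 -> matches Supplies
  - product 8 (Notebook): category_id=1 -> matches Tools
  - product 9 (Router): category_id=3 -> matches Supplies
All 9 rows appear; 1 has NULL category.

SQL:
SELECT a.name, b.name AS category
FROM products a
LEFT JOIN categories b ON a.category_id = b.id

Result:
name       | category   
-----------+------------
Charger    | NULL       
Desk       | Electronics
Keyboard   | Supplies   
Headphones | Supplies   
Speaker    | Supplies   
Webcam     | Electronics
Pen        | Supplies   
Notebook   | Tools      
Router     | Supplies   


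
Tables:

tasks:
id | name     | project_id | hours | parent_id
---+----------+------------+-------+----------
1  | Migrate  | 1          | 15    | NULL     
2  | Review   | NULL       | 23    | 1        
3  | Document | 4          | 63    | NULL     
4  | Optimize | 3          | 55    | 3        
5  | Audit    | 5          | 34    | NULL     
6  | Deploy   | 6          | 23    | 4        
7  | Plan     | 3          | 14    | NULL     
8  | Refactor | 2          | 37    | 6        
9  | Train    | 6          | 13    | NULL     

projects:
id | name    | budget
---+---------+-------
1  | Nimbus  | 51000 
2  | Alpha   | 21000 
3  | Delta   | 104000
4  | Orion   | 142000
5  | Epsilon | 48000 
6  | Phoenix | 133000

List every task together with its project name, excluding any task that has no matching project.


INNER JOIN keeps only tasks rows whose project_id matches an id in projects. Walk through each task:
  - task 1 (Migrate): project_id=1 -> matches Nimbus
  - task 2 (Review): project_id=NULL, no match -> dropped
  - task 3 (Document): project_id=4 -> matches Orion
  - task 4 (Optimize): project_id=3 -> matches Delta
  - task 5 (Audit): project_id=5 -> matches Epsilon
  - task 6 (Deploy): project_id=6 -> matches Phoenix
  - task 7 (Plan): project_id=3 -> matches Delta
  - task 8 (Refactor): project_id=2 -> matches Alpha
  - task 9 (Train): project_id=6 -> matches Phoenix
So 1 of 9 rows is dropped.

SQL:
SELECT a.name, b.name AS project
FROM tasks a
INNER JOIN projects b ON a.project_id = b.id

Result:
name     | project
---------+--------
Migrate  | Nimbus 
Document | Orion  
Optimize | Delta  
Audit    | Epsilon
Deploy   | Phoenix
Plan     | Delta  
Refactor | Alpha  
Train    | Phoenix


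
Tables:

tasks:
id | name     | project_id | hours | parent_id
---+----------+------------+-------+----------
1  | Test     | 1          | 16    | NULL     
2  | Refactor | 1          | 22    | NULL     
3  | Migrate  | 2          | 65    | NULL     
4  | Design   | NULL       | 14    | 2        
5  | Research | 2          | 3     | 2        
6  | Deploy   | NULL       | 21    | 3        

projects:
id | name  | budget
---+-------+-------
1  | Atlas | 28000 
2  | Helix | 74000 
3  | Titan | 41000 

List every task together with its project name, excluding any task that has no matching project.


INNER JOIN keeps only tasks rows whose project_id matches an id in projects. Walk through each task:
  - task 1 (Test): project_id=1 -> matches Atlas
  - task 2 (Refactor): project_id=1 -> matches Atlas
  - task 3 (Migrate): project_id=2 -> matches Helix
  - task 4 (Design): project_id=NULL, no match -> dropped
  - task 5 (Research): project_id=2 -> matches Helix
  - task 6 (Deploy): project_id=NULL, no match -> dropped
So 2 of 6 rows are dropped.

SQL:
SELECT a.name, b.name AS project
FROM tasks a
INNER JOIN projects b ON a.project_id = b.id

Result:
name     | project
---------+--------
Test     | Atlas  
Refactor | Atlas  
Migrate  | Helix  
Research | Helix  


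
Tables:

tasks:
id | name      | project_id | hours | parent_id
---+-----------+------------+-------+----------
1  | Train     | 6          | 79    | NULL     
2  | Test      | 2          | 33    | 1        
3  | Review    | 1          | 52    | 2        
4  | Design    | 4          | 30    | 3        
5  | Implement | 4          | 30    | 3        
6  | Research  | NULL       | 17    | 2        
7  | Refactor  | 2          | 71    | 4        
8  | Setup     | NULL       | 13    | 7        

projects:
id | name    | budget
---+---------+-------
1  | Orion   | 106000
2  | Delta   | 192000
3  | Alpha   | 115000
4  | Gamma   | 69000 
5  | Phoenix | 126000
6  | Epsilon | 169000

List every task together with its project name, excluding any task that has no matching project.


INNER JOIN keeps only tasks rows whose project_id matches an id in projects. Walk through each task:
  - task 1 (Train): project_id=6 -> matches Epsilon
  - task 2 (Test): project_id=2 -> matches Delta
  - task 3 (Review): project_id=1 -> matches Orion
  - task 4 (Design): project_id=4 -> matches Gamma
  - task 5 (Implement): project_id=4 -> matches Gamma
  - task 6 (Research): project_id=NULL, no match -> dropped
  - task 7 (Refactor): project_id=2 -> matches Delta
  - task 8 (Setup): project_id=NULL, no match -> dropped
So 2 of 8 rows are dropped.

SQL:
SELECT a.name, b.name AS project
FROM tasks a
INNER JOIN projects b ON a.project_id = b.id

Result:
name      | project
----------+--------
Train     | Epsilon
Test      | Delta  
Review    | Orion  
Design    | Gamma  
Implement | Gamma  
Refactor  | Delta  


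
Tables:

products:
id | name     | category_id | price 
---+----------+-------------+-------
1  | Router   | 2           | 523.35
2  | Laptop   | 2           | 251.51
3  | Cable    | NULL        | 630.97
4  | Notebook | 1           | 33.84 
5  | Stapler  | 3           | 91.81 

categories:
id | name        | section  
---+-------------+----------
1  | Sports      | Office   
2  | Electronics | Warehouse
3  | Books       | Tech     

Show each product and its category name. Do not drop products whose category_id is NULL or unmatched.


LEFT JOIN keeps every row from products (the left table); where category_id has no match in categories, the category columns become NULL. Walk through each product:
  - product 1 (Router): category_id=2 -> matches Electronics
  - product 2 (Laptop): category_id=2 -> matches Electronics
  - product 3 (Cable): category_id=NULL, no match -> kept with NULL
  - product 4 (Notebook): category_id=1 -> matches Sports
  - product 5 (Stapler): category_id=3 -> matches Books
All 5 rows appear; 1 has NULL category.

SQL:
SELECT a.name, b.name AS category
FROM products a
LEFT JOIN categories b ON a.category_id = b.id

Result:
name     | category   
---------+------------
Router   | Electronics
Laptop   | Electronics
Cable    | NULL       
Notebook | Sports     
Stapler  | Books      


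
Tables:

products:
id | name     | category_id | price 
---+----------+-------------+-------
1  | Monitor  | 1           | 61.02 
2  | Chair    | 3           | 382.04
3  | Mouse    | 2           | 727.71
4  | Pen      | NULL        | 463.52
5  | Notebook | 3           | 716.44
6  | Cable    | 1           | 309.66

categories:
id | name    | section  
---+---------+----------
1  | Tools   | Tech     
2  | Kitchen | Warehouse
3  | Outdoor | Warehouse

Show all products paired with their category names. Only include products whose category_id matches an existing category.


INNER JOIN keeps only products rows whose category_id matches an id in categories. Walk through each product:
  - product 1 (Monitor): category_id=1 -> matches Tools
  - product 2 (Chair): category_id=3 -> matches Outdoor
  - product 3 (Mouse): category_id=2 -> matches Kitchen
  - product 4 (Pen): category_id=NULL, no match -> dropped
  - product 5 (Notebook): category_id=3 -> matches Outdoor
  - product 6 (Cable): category_id=1 -> matches Tools
So 1 of 6 rows is dropped.

SQL:
SELECT a.name, b.name AS category
FROM products a
INNER JOIN categories b ON a.category_id = b.id

Result:
name     | category
---------+---------
Monitor  | Tools   
Chair    | Outdoor 
Mouse    | Kitchen 
Notebook | Outdoor 
Cable    | Tools   


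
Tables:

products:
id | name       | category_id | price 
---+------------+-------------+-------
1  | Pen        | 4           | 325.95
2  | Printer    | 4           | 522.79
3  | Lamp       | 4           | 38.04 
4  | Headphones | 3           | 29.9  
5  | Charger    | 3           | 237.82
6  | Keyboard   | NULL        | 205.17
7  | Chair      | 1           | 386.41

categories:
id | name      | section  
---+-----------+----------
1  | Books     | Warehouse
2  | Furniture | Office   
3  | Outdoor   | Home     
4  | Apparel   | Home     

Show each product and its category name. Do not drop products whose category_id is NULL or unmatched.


LEFT JOIN keeps every row from products (the left table); where category_id has no match in categories, the category columns become NULL. Walk through each product:
  - product 1 (Pen): category_id=4 -> matches Apparel
  - product 2 (Printer): category_id=4 -> matches Apparel
  - product 3 (Lamp): category_id=4 -> matches Apparel
  - product 4 (Headphones): category_id=3 -> matches Outdoor
  - product 5 (Charger): category_id=3 -> matches Outdoor
  - product 6 (Keyboard): category_id=NULL, no match -> kept with NULL
  - product 7 (Chair): category_id=1 -> matches Books
All 7 rows appear; 1 has NULL category.

SQL:
SELECT a.name, b.name AS category
FROM products a
LEFT JOIN categories b ON a.category_id = b.id

Result:
name       | category
-----------+---------
Pen        | Apparel 
Printer    | Apparel 
Lamp       | Apparel 
Headphones | Outdoor 
Charger    | Outdoor 
Keyboard   | NULL    
Chair      | Books   


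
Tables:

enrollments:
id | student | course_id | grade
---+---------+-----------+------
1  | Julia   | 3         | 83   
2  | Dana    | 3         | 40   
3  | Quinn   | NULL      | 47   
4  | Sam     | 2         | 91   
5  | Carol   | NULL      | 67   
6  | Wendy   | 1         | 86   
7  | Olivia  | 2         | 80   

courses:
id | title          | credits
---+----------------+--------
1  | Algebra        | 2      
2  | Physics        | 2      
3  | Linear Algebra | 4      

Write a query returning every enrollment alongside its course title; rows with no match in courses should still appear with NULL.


LEFT JOIN keeps every row from enrollments (the left table); where course_id has no match in courses, the course columns become NULL. Walk through each enrollment:
  - enrollment 1 (Julia): course_id=3 -> matches Linear Algebra
  - enrollment 2 (Dana): course_id=3 -> matches Linear Algebra
  - enrollment 3 (Quinn): course_id=NULL, no match -> kept with NULL
  - enrollment 4 (Sam): course_id=2 -> matches Physics
  - enrollment 5 (Carol): course_id=NULL, no match -> kept with NULL
  - enrollment 6 (Wendy): course_id=1 -> matches Algebra
  - enrollment 7 (Olivia): course_id=2 -> matches Physics
All 7 rows appear; 2 have NULL course.

SQL:
SELECT a.student, b.title AS course
FROM enrollments a
LEFT JOIN courses b ON a.course_id = b.id

Result:
student | course        
--------+---------------
Julia   | Linear Algebra
Dana    | Linear Algebra
Quinn   | NULL          
Sam     | Physics       
Carol   | NULL          
Wendy   | Algebra       
Olivia  | Physics       


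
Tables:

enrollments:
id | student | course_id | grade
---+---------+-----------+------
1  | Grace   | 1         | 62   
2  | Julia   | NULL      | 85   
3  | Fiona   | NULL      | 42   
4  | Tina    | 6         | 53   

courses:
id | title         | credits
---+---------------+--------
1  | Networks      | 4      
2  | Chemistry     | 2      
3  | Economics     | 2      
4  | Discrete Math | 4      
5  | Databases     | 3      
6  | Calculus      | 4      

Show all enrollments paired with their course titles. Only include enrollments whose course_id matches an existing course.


INNER JOIN keeps only enrollments rows whose course_id matches an id in courses. Walk through each enrollment:
  - enrollment 1 (Grace): course_id=1 -> matches Networks
  - enrollment 2 (Julia): course_id=NULL, no match -> dropped
  - enrollment 3 (Fiona): course_id=NULL, no match -> dropped
  - enrollment 4 (Tina): course_id=6 -> matches Calculus
So 2 of 4 rows are dropped.

SQL:
SELECT a.student, b.title AS course
FROM enrollments a
INNER JOIN courses b ON a.course_id = b.id

Result:
student | course  
--------+---------
Grace   | Networks
Tina    | Calculus


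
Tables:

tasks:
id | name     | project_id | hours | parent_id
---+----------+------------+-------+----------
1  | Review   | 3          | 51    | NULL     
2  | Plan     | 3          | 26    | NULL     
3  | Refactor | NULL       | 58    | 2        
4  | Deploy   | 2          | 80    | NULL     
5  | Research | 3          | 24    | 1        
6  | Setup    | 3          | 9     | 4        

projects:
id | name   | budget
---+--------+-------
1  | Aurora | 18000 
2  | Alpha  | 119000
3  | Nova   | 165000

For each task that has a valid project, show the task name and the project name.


INNER JOIN keeps only tasks rows whose project_id matches an id in projects. Walk through each task:
  - task 1 (Review): project_id=3 -> matches Nova
  - task 2 (Plan): project_id=3 -> matches Nova
  - task 3 (Refactor): project_id=NULL, no match -> dropped
  - task 4 (Deploy): project_id=2 -> matches Alpha
  - task 5 (Research): project_id=3 -> matches Nova
  - task 6 (Setup): project_id=3 -> matches Nova
So 1 of 6 rows is dropped.

SQL:
SELECT a.name, b.name AS project
FROM tasks a
INNER JOIN projects b ON a.project_id = b.id

Result:
name     | project
---------+--------
Review   | Nova   
Plan     | Nova   
Deploy   | Alpha  
Research | Nova   
Setup    | Nova   


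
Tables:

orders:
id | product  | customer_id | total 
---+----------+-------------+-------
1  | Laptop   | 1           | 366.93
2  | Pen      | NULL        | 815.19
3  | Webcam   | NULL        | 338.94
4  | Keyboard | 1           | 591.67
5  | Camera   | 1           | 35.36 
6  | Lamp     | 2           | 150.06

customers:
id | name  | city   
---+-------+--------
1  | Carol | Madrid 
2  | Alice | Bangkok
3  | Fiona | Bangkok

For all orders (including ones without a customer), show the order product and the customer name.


LEFT JOIN keeps every row from orders (the left table); where customer_id has no match in customers, the customer columns become NULL. Walk through each order:
  - order 1 (Laptop): customer_id=1 -> matches Carol
  - order 2 (Pen): customer_id=NULL, no match -> kept with NULL
  - order 3 (Webcam): customer_id=NULL, no match -> kept with NULL
  - order 4 (Keyboard): customer_id=1 -> matches Carol
  - order 5 (Camera): customer_id=1 -> matches Carol
  - order 6 (Lamp): customer_id=2 -> matches Alice
All 6 rows appear; 2 have NULL customer.

SQL:
SELECT a.product, b.name AS customer
FROM orders a
LEFT JOIN customers b ON a.customer_id = b.id

Result:
product  | customer
---------+---------
Laptop   | Carol   
Pen      | NULL    
Webcam   | NULL    
Keyboard | Carol   
Camera   | Carol   
Lamp     | Alice   


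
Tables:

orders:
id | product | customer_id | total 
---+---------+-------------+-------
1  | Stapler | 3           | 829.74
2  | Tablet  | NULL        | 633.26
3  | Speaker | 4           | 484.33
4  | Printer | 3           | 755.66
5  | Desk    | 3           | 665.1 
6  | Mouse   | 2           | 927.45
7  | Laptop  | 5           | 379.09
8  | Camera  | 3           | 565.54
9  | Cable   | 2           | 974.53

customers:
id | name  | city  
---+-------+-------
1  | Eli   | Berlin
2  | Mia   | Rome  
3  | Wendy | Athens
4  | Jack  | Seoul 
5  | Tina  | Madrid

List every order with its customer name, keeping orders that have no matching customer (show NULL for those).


LEFT JOIN keeps every row from orders (the left table); where customer_id has no match in customers, the customer columns become NULL. Walk through each order:
  - order 1 (Stapler): customer_id=3 -> matches Wendy
  - order 2 (Tablet): customer_id=NULL, no match -> kept with NULL
  - order 3 (Speaker): customer_id=4 -> matches Jack
  - order 4 (Printer): customer_id=3 -> matches Wendy
  - order 5 (Desk): customer_id=3 -> matches Wendy
  - order 6 (Mouse): customer_id=2 -> matches Mia
  - order 7 (Laptop): customer_id=5 -> matches Tina
  - order 8 (Camera): customer_id=3 -> matches Wendy
  - order 9 (Cable): customer_id=2 -> matches Mia
All 9 rows appear; 1 has NULL customer.

SQL:
SELECT a.product, b.name AS customer
FROM orders a
LEFT JOIN customers b ON a.customer_id = b.id

Result:
product | customer
--------+---------
Stapler | Wendy   
Tablet  | NULL    
Speaker | Jack    
Printer | Wendy   
Desk    | Wendy   
Mouse   | Mia     
Laptop  | Tina    
Camera  | Wendy   
Cable   | Mia     


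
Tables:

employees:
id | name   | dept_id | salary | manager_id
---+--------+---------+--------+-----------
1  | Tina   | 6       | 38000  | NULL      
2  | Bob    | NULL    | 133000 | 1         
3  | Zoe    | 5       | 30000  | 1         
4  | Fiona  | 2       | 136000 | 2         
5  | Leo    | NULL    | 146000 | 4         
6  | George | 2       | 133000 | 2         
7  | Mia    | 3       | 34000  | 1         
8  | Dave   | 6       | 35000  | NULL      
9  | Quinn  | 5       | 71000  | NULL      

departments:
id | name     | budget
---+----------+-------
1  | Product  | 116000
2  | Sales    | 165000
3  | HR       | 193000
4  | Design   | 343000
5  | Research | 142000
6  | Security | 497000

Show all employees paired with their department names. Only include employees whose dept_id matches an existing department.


INNER JOIN keeps only employees rows whose dept_id matches an id in departments. Walk through each employee:
  - employee 1 (Tina): dept_id=6 -> matches Security
  - employee 2 (Bob): dept_id=NULL, no match -> dropped
  - employee 3 (Zoe): dept_id=5 -> matches Research
  - employee 4 (Fiona): dept_id=2 -> matches Sales
  - employee 5 (Leo): dept_id=NULL, no match -> dropped
  - employee 6 (George): dept_id=2 -> matches Sales
  - employee 7 (Mia): dept_id=3 -> matches HR
  - employee 8 (Dave): dept_id=6 -> matches Security
  - employee 9 (Quinn): dept_id=5 -> matches Research
So 2 of 9 rows are dropped.

SQL:
SELECT a.name, b.name AS department
FROM employees a
INNER JOIN departments b ON a.dept_id = b.id

Result:
name   | department
-------+-----------
Tina   | Security  
Zoe    | Research  
Fiona  | Sales     
George | Sales     
Mia    | HR        
Dave   | Security  
Quinn  | Research  


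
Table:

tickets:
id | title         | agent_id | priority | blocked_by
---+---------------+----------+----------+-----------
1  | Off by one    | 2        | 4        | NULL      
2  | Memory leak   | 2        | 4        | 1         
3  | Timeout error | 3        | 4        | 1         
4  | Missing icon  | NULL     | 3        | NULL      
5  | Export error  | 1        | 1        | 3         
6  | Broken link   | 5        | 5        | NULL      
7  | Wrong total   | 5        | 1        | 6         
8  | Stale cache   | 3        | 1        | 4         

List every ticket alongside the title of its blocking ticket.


This is a self-join: tickets is joined to a second copy of itself, matching each row's blocked_by to another row's id. Use LEFT JOIN so rows with blocked_by=NULL are kept.
  - ticket 1 (Off by one): blocked_by=NULL -> NULL
  - ticket 2 (Memory leak): blocked_by=1 -> Off by one
  - ticket 3 (Timeout error): blocked_by=1 -> Off by one
  - ticket 4 (Missing icon): blocked_by=NULL -> NULL
  - ticket 5 (Export error): blocked_by=3 -> Timeout error
  - ticket 6 (Broken link): blocked_by=NULL -> NULL
  - ticket 7 (Wrong total): blocked_by=6 -> Broken link
  - ticket 8 (Stale cache): blocked_by=4 -> Missing icon

SQL:
SELECT a.title AS item, b.title AS blocked_by
FROM tickets a
LEFT JOIN tickets b ON a.blocked_by = b.id

Result:
item          | blocked_by   
--------------+--------------
Off by one    | NULL         
Memory leak   | Off by one   
Timeout error | Off by one   
Missing icon  | NULL         
Export error  | Timeout error
Broken link   | NULL         
Wrong total   | Broken link  
Stale cache   | Missing icon 


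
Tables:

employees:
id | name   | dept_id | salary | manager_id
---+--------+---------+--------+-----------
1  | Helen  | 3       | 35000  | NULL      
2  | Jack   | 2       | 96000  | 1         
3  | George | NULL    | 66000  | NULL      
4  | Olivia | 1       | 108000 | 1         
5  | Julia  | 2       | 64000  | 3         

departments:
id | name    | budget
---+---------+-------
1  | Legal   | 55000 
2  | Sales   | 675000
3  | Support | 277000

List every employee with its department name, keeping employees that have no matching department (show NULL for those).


LEFT JOIN keeps every row from employees (the left table); where dept_id has no match in departments, the department columns become NULL. Walk through each employee:
  - employee 1 (Helen): dept_id=3 -> matches Support
  - employee 2 (Jack): dept_id=2 -> matches Sales
  - employee 3 (George): dept_id=NULL, no match -> kept with NULL
  - employee 4 (Olivia): dept_id=1 -> matches Legal
  - employee 5 (Julia): dept_id=2 -> matches Sales
All 5 rows appear; 1 has NULL department.

SQL:
SELECT a.name, b.name AS department
FROM employees a
LEFT JOIN departments b ON a.dept_id = b.id

Result:
name   | department
-------+-----------
Helen  | Support   
Jack   | Sales     
George | NULL      
Olivia | Legal     
Julia  | Sales     


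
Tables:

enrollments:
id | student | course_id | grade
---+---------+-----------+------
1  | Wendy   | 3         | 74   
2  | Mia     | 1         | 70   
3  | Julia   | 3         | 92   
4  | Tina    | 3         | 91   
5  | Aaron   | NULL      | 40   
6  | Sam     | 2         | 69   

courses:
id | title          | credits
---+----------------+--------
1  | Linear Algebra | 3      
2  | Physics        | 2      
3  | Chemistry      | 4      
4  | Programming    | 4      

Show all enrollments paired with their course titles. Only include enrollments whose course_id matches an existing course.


INNER JOIN keeps only enrollments rows whose course_id matches an id in courses. Walk through each enrollment:
  - enrollment 1 (Wendy): course_id=3 -> matches Chemistry
  - enrollment 2 (Mia): course_id=1 -> matches Linear Algebra
  - enrollment 3 (Julia): course_id=3 -> matches Chemistry
  - enrollment 4 (Tina): course_id=3 -> matches Chemistry
  - enrollment 5 (Aaron): course_id=NULL, no match -> dropped
  - enrollment 6 (Sam): course_id=2 -> matches Physics
So 1 of 6 rows is dropped.

SQL:
SELECT a.student, b.title AS course
FROM enrollments a
INNER JOIN courses b ON a.course_id = b.id

Result:
student | course        
--------+---------------
Wendy   | Chemistry     
Mia     | Linear Algebra
Julia   | Chemistry     
Tina    | Chemistry     
Sam     | Physics       


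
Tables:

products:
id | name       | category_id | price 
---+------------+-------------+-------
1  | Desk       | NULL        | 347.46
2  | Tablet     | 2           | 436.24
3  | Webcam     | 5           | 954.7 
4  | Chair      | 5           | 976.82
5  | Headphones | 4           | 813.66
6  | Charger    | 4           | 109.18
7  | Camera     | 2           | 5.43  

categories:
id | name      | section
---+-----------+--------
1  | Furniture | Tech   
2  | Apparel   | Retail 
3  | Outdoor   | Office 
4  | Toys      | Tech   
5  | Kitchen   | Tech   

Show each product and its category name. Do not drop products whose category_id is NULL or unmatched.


LEFT JOIN keeps every row from products (the left table); where category_id has no match in categories, the category columns become NULL. Walk through each product:
  - product 1 (Desk): category_id=NULL, no match -> kept with NULL
  - product 2 (Tablet): category_id=2 -> matches Apparel
  - product 3 (Webcam): category_id=5 -> matches Kitchen
  - product 4 (Chair): category_id=5 -> matches Kitchen
  - product 5 (Headphones): category_id=4 -> matches Toys
  - product 6 (Charger): category_id=4 -> matches Toys
  - product 7 (Camera): category_id=2 -> matches Apparel
All 7 rows appear; 1 has NULL category.

SQL:
SELECT a.name, b.name AS category
FROM products a
LEFT JOIN categories b ON a.category_id = b.id

Result:
name       | category
-----------+---------
Desk       | NULL    
Tablet     | Apparel 
Webcam     | Kitchen 
Chair      | Kitchen 
Headphones | Toys    
Charger    | Toys    
Camera     | Apparel 


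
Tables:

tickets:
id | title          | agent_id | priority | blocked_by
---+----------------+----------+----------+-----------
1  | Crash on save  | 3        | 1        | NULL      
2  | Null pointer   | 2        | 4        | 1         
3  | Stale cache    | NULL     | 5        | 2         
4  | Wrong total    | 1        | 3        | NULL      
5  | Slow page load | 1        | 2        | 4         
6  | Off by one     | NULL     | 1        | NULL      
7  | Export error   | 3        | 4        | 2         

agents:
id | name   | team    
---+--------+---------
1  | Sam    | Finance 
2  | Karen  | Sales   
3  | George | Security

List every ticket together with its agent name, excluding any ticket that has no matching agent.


INNER JOIN keeps only tickets rows whose agent_id matches an id in agents. Walk through each ticket:
  - ticket 1 (Crash on save): agent_id=3 -> matches George
  - ticket 2 (Null pointer): agent_id=2 -> matches Karen
  - ticket 3 (Stale cache): agent_id=NULL, no match -> dropped
  - ticket 4 (Wrong total): agent_id=1 -> matches Sam
  - ticket 5 (Slow page load): agent_id=1 -> matches Sam
  - ticket 6 (Off by one): agent_id=NULL, no match -> dropped
  - ticket 7 (Export error): agent_id=3 -> matches George
So 2 of 7 rows are dropped.

SQL:
SELECT a.title, b.name AS agent
FROM tickets a
INNER JOIN agents b ON a.agent_id = b.id

Result:
title          | agent 
---------------+-------
Crash on save  | George
Null pointer   | Karen 
Wrong total    | Sam   
Slow page load | Sam   
Export error   | George


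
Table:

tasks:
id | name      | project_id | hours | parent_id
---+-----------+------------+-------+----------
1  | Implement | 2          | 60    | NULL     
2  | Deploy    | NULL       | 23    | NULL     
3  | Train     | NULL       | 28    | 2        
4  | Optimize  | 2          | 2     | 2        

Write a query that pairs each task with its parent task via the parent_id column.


This is a self-join: tasks is joined to a second copy of itself, matching each row's parent_id to another row's id. Use LEFT JOIN so rows with parent_id=NULL are kept.
  - task 1 (Implement): parent_id=NULL -> NULL
  - task 2 (Deploy): parent_id=NULL -> NULL
  - task 3 (Train): parent_id=2 -> Deploy
  - task 4 (Optimize): parent_id=2 -> Deploy

SQL:
SELECT a.name AS item, b.name AS parent
FROM tasks a
LEFT JOIN tasks b ON a.parent_id = b.id

Result:
item      | parent
----------+-------
Implement | NULL  
Deploy    | NULL  
Train     | Deploy
Optimize  | Deploy


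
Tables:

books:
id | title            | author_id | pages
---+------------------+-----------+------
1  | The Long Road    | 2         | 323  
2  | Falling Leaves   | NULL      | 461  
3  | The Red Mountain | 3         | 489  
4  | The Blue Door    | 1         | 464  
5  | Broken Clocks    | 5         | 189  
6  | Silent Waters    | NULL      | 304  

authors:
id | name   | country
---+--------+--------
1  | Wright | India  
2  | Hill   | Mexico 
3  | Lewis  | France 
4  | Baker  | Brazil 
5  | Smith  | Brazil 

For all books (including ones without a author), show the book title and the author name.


LEFT JOIN keeps every row from books (the left table); where author_id has no match in authors, the author columns become NULL. Walk through each book:
  - book 1 (The Long Road): author_id=2 -> matches Hill
  - book 2 (Falling Leaves): author_id=NULL, no match -> kept with NULL
  - book 3 (The Red Mountain): author_id=3 -> matches Lewis
  - book 4 (The Blue Door): author_id=1 -> matches Wright
  - book 5 (Broken Clocks): author_id=5 -> matches Smith
  - book 6 (Silent Waters): author_id=NULL, no match -> kept with NULL
All 6 rows appear; 2 have NULL author.

SQL:
SELECT a.title, b.name AS author
FROM books a
LEFT JOIN authors b ON a.author_id = b.id

Result:
title            | author
-----------------+-------
The Long Road    | Hill  
Falling Leaves   | NULL  
The Red Mountain | Lewis 
The Blue Door    | Wright
Broken Clocks    | Smith 
Silent Waters    | NULL  
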